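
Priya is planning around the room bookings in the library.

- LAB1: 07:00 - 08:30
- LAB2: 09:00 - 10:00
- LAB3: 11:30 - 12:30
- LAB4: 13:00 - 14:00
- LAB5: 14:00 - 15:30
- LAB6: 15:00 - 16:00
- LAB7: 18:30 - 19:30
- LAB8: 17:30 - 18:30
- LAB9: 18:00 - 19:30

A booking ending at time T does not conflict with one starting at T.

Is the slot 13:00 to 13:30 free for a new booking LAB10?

LAB1: ends 08:30 at or before LAB10 starts 13:00 → clear.
LAB2: ends 10:00 at or before LAB10 starts 13:00 → clear.
LAB3: ends 12:30 at or before LAB10 starts 13:00 → clear.
LAB4: starts 13:00 before LAB10 ends 13:30, and ends 14:00 after LAB10 starts 13:00 → overlap.
LAB5: starts 14:00 at or after LAB10 ends 13:30 → clear.
LAB6: starts 15:00 at or after LAB10 ends 13:30 → clear.
LAB8: starts 17:30 at or after LAB10 ends 13:30 → clear.
LAB9: starts 18:00 at or after LAB10 ends 13:30 → clear.
LAB7: starts 18:30 at or after LAB10 ends 13:30 → clear.
LAB10 overlaps LAB4.

No — it overlaps LAB4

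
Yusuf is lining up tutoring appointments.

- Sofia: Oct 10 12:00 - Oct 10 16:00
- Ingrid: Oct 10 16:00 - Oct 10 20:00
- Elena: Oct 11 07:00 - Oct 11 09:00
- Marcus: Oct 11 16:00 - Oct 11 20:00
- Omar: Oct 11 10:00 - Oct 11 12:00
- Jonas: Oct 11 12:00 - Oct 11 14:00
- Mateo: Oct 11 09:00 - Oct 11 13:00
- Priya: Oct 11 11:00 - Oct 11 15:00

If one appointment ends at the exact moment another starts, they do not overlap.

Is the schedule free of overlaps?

Sorted by start: Sofia, Ingrid, Elena, Mateo, Omar, Priya, Jonas, Marcus.
Ingrid starts exactly when Sofia ends (back-to-back, no overlap), so Sofia has no further overlaps.
Elena starts after Ingrid ends, so Ingrid has no further overlaps.
Mateo starts exactly when Elena ends (back-to-back, no overlap), so Elena has no further overlaps.
Omar starts before Mateo ends → Mateo and Omar overlap.
That's a conflict, so the schedule is not conflict-free.

No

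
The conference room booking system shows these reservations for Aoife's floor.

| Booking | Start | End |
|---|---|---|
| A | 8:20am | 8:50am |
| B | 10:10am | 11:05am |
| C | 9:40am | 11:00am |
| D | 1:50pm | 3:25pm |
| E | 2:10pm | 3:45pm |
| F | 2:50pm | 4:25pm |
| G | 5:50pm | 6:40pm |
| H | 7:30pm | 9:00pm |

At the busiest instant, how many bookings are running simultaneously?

3

Sweep the timeline, counting +1 at each start and −1 at each end (ends before starts at a tie):
8:20am start A → 1
8:50am end A → 0
9:40am start C → 1
10:10am start B → 2
11:00am end C → 1
11:05am end B → 0
1:50pm start D → 1
2:10pm start E → 2
2:50pm start F → 3
3:25pm end D → 2
3:45pm end E → 1
4:25pm end F → 0
5:50pm start G → 1
6:40pm end G → 0
7:30pm start H → 1
9:00pm end H → 0
Peak is 3, at 2:50pm (D, E, F).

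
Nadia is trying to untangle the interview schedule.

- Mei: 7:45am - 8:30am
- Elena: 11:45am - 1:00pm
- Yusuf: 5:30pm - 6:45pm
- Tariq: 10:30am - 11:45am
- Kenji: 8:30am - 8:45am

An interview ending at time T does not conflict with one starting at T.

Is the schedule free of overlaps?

Sorted by start: Mei, Kenji, Tariq, Elena, Yusuf.
Kenji starts exactly when Mei ends (back-to-back, no overlap); Mei is clear from here.
Tariq starts after Kenji ends; Kenji is clear from here.
Elena starts exactly when Tariq ends (back-to-back, no overlap); Tariq is clear from here.
Yusuf starts after Elena ends.
Every pair is clear; the schedule has no overlaps.

Yes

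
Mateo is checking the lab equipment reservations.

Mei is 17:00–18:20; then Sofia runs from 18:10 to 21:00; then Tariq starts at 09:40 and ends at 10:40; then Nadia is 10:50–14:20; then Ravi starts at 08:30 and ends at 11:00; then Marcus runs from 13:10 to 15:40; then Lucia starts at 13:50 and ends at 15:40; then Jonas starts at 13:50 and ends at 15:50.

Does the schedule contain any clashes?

Sorted by start: Ravi, Tariq, Nadia, Marcus, Jonas, Lucia, Mei, Sofia.
Tariq starts before Ravi ends → Ravi and Tariq overlap.
That's a conflict, so the schedule is not conflict-free.

Yes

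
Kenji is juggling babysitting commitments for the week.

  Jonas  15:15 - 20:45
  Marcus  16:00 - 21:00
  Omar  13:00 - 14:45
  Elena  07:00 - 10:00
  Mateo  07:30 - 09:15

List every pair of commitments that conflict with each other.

Elena & Mateo, Jonas & Marcus

Sorted by start: Elena, Mateo, Omar, Jonas, Marcus.
Mateo starts before Elena ends → Elena and Mateo overlap.
Omar starts after Elena ends — done with Elena.
Omar starts after Mateo ends — done with Mateo.
Jonas starts after Omar ends — done with Omar.
Marcus starts before Jonas ends → Jonas and Marcus overlap.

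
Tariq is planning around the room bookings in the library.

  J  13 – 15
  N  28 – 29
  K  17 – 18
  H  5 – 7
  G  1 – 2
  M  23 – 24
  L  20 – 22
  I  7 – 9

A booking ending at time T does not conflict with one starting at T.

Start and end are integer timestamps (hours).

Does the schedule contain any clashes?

Sorted by start: G, H, I, J, K, L, M, N.
H starts after G ends — done with G.
I starts exactly when H ends (back-to-back, no overlap) — done with H.
J starts after I ends — done with I.
K starts after J ends — done with J.
L starts after K ends — done with K.
M starts after L ends — done with L.
N starts after M ends.
Every pair is clear; the schedule has no overlaps.

No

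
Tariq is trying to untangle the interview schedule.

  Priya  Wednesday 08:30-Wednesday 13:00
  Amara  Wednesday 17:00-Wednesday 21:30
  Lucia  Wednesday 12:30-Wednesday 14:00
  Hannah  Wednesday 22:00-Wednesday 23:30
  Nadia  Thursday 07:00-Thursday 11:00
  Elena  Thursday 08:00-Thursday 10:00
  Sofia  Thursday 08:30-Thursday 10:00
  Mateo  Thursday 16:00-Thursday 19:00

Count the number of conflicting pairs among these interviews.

Sorted by start: Priya, Lucia, Amara, Hannah, Nadia, Elena, Sofia, Mateo.
Lucia starts before Priya ends → Priya and Lucia overlap.
Amara starts after Priya ends, so Priya has no further overlaps.
Amara starts after Lucia ends, so Lucia has no further overlaps.
Hannah starts after Amara ends, so Amara has no further overlaps.
Nadia starts after Hannah ends, so Hannah has no further overlaps.
Elena starts before Nadia ends → Nadia and Elena overlap.
Sofia starts before Nadia ends → Nadia and Sofia overlap.
Mateo starts after Nadia ends.
Sofia starts before Elena ends → Elena and Sofia overlap.
Mateo starts after Elena ends.
Mateo starts after Sofia ends.
Overlapping pairs: Elena & Nadia, Elena & Sofia, Lucia & Priya, Nadia & Sofia — 4 in total.

4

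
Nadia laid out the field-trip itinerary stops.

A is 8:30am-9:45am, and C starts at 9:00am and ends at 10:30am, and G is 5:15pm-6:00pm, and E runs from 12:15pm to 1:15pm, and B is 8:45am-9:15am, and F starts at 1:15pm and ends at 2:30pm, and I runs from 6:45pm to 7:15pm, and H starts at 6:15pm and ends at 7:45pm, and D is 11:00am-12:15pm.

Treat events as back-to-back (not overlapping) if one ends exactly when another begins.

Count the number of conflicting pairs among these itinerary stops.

Sorted by start: A, B, C, D, E, F, G, H, I.
B starts before A ends → A and B overlap.
C starts before A ends → A and C overlap.
D starts after A ends — done with A.
C starts before B ends → B and C overlap.
D starts after B ends — done with B.
D starts after C ends — done with C.
E starts exactly when D ends (back-to-back, no overlap) — done with D.
F starts exactly when E ends (back-to-back, no overlap) — done with E.
G starts after F ends — done with F.
H starts after G ends — done with G.
I starts before H ends → H and I overlap.
Overlapping pairs: A & B, A & C, B & C, H & I — 4 in total.

4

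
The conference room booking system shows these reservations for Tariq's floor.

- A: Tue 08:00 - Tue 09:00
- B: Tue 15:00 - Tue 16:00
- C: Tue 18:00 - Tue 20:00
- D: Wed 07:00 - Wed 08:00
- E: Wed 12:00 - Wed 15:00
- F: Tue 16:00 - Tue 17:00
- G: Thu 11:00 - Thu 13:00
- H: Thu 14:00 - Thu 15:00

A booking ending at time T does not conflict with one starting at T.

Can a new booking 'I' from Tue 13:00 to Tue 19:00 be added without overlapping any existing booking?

A: ends Tue 09:00 at or before I starts Tue 13:00 → clear.
B: starts Tue 15:00 before I ends Tue 19:00, and ends Tue 16:00 after I starts Tue 13:00 → overlap.
F: starts Tue 16:00 before I ends Tue 19:00, and ends Tue 17:00 after I starts Tue 13:00 → overlap.
C: starts Tue 18:00 before I ends Tue 19:00, and ends Tue 20:00 after I starts Tue 13:00 → overlap.
D: starts Wed 07:00 at or after I ends Tue 19:00 → clear.
E: starts Wed 12:00 at or after I ends Tue 19:00 → clear.
G: starts Thu 11:00 at or after I ends Tue 19:00 → clear.
H: starts Thu 14:00 at or after I ends Tue 19:00 → clear.
I overlaps B, C, F.

No — it overlaps B, C, F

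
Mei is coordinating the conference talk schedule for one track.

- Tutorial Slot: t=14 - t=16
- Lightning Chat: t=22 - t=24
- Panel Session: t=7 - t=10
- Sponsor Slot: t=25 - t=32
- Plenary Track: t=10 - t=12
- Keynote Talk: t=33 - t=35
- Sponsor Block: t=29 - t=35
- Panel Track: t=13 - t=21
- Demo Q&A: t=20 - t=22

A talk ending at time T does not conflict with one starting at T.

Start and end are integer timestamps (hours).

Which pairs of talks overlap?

Sorted by start: Panel Session, Plenary Track, Panel Track, Tutorial Slot, Demo Q&A, Lightning Chat, Sponsor Slot, Sponsor Block, Keynote Talk.
Plenary Track starts exactly when Panel Session ends (back-to-back, no overlap); Panel Session is clear from here.
Panel Track starts after Plenary Track ends; Plenary Track is clear from here.
Tutorial Slot starts before Panel Track ends → Panel Track and Tutorial Slot overlap.
Demo Q&A starts before Panel Track ends → Panel Track and Demo Q&A overlap.
Lightning Chat starts after Panel Track ends; Panel Track is clear from here.
Demo Q&A starts after Tutorial Slot ends; Tutorial Slot is clear from here.
Lightning Chat starts exactly when Demo Q&A ends (back-to-back, no overlap); Demo Q&A is clear from here.
Sponsor Slot starts after Lightning Chat ends; Lightning Chat is clear from here.
Sponsor Block starts before Sponsor Slot ends → Sponsor Slot and Sponsor Block overlap.
Keynote Talk starts after Sponsor Slot ends.
Keynote Talk starts before Sponsor Block ends → Sponsor Block and Keynote Talk overlap.

Demo Q&A & Panel Track, Keynote Talk & Sponsor Block, Panel Track & Tutorial Slot, Sponsor Block & Sponsor Slot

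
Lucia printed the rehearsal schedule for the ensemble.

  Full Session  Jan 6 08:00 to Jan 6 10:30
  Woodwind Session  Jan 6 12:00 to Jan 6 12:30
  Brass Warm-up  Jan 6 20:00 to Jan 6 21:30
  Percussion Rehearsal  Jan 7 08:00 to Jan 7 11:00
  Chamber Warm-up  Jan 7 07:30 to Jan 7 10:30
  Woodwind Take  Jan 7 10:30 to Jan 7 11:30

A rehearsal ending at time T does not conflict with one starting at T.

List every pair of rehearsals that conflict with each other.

Two intervals overlap when each starts before the other ends.
Sorted by start: Full Session, Woodwind Session, Brass Warm-up, Chamber Warm-up, Percussion Rehearsal, Woodwind Take.
Woodwind Session starts after Full Session ends, so Full Session has no further overlaps.
Brass Warm-up starts after Woodwind Session ends, so Woodwind Session has no further overlaps.
Chamber Warm-up starts after Brass Warm-up ends, so Brass Warm-up has no further overlaps.
Percussion Rehearsal starts before Chamber Warm-up ends → Chamber Warm-up and Percussion Rehearsal overlap.
Woodwind Take starts exactly when Chamber Warm-up ends (back-to-back, no overlap).
Woodwind Take starts before Percussion Rehearsal ends → Percussion Rehearsal and Woodwind Take overlap.

Chamber Warm-up & Percussion Rehearsal, Percussion Rehearsal & Woodwind Take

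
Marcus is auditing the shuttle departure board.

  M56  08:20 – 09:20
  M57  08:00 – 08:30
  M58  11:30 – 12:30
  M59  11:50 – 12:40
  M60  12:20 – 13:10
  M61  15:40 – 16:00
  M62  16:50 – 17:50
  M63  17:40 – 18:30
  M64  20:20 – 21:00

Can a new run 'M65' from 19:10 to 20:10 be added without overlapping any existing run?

Yes — the slot is free

M57: ends 08:30 at or before M65 starts 19:10 → clear.
M56: ends 09:20 at or before M65 starts 19:10 → clear.
M58: ends 12:30 at or before M65 starts 19:10 → clear.
M59: ends 12:40 at or before M65 starts 19:10 → clear.
M60: ends 13:10 at or before M65 starts 19:10 → clear.
M61: ends 16:00 at or before M65 starts 19:10 → clear.
M62: ends 17:50 at or before M65 starts 19:10 → clear.
M63: ends 18:30 at or before M65 starts 19:10 → clear.
M64: starts 20:20 at or after M65 ends 20:10 → clear.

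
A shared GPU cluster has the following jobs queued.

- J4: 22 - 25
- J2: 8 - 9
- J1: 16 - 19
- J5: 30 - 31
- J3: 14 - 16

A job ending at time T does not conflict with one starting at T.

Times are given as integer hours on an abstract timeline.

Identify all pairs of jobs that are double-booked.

Sorted by start: J2, J3, J1, J4, J5.
J3 starts after J2 ends; J2 is clear from here.
J1 starts exactly when J3 ends (back-to-back, no overlap); J3 is clear from here.
J4 starts after J1 ends; J1 is clear from here.
J5 starts after J4 ends.

no conflicts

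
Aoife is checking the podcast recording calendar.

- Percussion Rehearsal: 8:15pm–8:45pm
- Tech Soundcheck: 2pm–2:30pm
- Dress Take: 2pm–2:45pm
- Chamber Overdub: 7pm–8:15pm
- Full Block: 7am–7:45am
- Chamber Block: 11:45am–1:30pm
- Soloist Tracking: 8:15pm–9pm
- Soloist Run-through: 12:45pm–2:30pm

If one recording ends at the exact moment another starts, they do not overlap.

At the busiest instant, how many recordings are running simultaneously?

Sort all start/end points and keep a running count:
7am start Full Block → 1
7:45am end Full Block → 0
11:45am start Chamber Block → 1
12:45pm start Soloist Run-through → 2
1:30pm end Chamber Block → 1
2pm start Dress Take → 2
2pm start Tech Soundcheck → 3
2:30pm end Soloist Run-through → 2
2:30pm end Tech Soundcheck → 1
2:45pm end Dress Take → 0
7pm start Chamber Overdub → 1
8:15pm end Chamber Overdub → 0
8:15pm start Percussion Rehearsal → 1
8:15pm start Soloist Tracking → 2
8:45pm end Percussion Rehearsal → 1
9pm end Soloist Tracking → 0
Peak is 3, at 2pm (Dress Take, Soloist Run-through, Tech Soundcheck).

3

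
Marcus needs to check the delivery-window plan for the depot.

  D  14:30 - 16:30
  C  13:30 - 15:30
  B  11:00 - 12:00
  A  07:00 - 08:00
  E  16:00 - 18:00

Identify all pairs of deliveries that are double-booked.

C & D, D & E

Check each pair: they overlap iff neither finishes before the other starts.
Sorted by start: A, B, C, D, E.
B starts after A ends, so A has no further overlaps.
C starts after B ends, so B has no further overlaps.
D starts before C ends → C and D overlap.
E starts after C ends.
E starts before D ends → D and E overlap.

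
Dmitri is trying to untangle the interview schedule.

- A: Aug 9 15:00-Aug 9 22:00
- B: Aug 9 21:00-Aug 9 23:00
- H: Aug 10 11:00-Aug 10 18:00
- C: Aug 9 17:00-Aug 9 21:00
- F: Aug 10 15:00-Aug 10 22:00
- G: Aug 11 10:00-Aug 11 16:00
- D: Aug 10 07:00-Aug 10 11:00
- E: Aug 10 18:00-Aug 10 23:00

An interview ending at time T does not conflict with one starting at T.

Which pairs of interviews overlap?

Check each pair: they overlap iff neither finishes before the other starts.
Sorted by start: A, C, B, D, H, F, E, G.
C starts before A ends → A and C overlap.
B starts before A ends → A and B overlap.
D starts after A ends, so A has no further overlaps.
B starts exactly when C ends (back-to-back, no overlap), so C has no further overlaps.
D starts after B ends, so B has no further overlaps.
H starts exactly when D ends (back-to-back, no overlap), so D has no further overlaps.
F starts before H ends → H and F overlap.
E starts exactly when H ends (back-to-back, no overlap), so H has no further overlaps.
E starts before F ends → F and E overlap.
G starts after F ends.
G starts after E ends.

A & B, A & C, E & F, F & H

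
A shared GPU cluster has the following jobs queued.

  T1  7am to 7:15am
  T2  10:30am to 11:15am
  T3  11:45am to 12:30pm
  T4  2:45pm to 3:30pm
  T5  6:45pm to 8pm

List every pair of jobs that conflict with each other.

none

Two intervals overlap when each starts before the other ends.
Sorted by start: T1, T2, T3, T4, T5.
T2 starts after T1 ends — done with T1.
T3 starts after T2 ends — done with T2.
T4 starts after T3 ends — done with T3.
T5 starts after T4 ends.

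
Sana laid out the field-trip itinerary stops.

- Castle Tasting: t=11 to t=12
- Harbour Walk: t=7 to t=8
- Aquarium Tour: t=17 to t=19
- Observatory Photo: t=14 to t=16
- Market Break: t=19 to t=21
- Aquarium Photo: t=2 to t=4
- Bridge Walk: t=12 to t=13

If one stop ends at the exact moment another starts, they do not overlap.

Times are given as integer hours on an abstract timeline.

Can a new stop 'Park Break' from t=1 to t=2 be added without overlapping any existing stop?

Yes — the slot is free

Aquarium Photo: starts t=2 at or after Park Break ends t=2 → clear.
Harbour Walk: starts t=7 at or after Park Break ends t=2 → clear.
Castle Tasting: starts t=11 at or after Park Break ends t=2 → clear.
Bridge Walk: starts t=12 at or after Park Break ends t=2 → clear.
Observatory Photo: starts t=14 at or after Park Break ends t=2 → clear.
Aquarium Tour: starts t=17 at or after Park Break ends t=2 → clear.
Market Break: starts t=19 at or after Park Break ends t=2 → clear.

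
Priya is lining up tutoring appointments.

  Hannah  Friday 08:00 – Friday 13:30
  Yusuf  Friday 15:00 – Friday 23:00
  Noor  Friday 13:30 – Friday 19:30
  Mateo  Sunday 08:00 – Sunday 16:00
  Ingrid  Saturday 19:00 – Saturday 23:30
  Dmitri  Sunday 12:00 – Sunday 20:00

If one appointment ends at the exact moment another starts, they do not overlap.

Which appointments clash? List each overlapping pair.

Sorted by start: Hannah, Noor, Yusuf, Ingrid, Mateo, Dmitri.
Noor starts exactly when Hannah ends (back-to-back, no overlap) — done with Hannah.
Yusuf starts before Noor ends → Noor and Yusuf overlap.
Ingrid starts after Noor ends — done with Noor.
Ingrid starts after Yusuf ends — done with Yusuf.
Mateo starts after Ingrid ends — done with Ingrid.
Dmitri starts before Mateo ends → Mateo and Dmitri overlap.

Dmitri & Mateo, Noor & Yusuf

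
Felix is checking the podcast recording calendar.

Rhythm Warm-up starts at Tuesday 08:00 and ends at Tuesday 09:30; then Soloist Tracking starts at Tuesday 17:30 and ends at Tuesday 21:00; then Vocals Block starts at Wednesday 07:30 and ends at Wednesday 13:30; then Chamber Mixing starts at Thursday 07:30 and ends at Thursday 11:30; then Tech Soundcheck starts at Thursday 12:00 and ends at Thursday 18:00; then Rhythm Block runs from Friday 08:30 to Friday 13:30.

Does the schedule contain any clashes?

Sorted by start: Rhythm Warm-up, Soloist Tracking, Vocals Block, Chamber Mixing, Tech Soundcheck, Rhythm Block.
Soloist Tracking starts after Rhythm Warm-up ends, so Rhythm Warm-up has no further overlaps.
Vocals Block starts after Soloist Tracking ends, so Soloist Tracking has no further overlaps.
Chamber Mixing starts after Vocals Block ends, so Vocals Block has no further overlaps.
Tech Soundcheck starts after Chamber Mixing ends, so Chamber Mixing has no further overlaps.
Rhythm Block starts after Tech Soundcheck ends.
Every pair is clear; the schedule has no overlaps.

No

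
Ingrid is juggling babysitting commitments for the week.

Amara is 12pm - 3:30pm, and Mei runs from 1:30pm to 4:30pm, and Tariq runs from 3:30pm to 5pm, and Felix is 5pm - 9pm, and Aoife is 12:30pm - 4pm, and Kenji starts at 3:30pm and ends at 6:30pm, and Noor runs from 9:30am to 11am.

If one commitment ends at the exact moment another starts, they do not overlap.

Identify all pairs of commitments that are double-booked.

Check each pair: they overlap iff neither finishes before the other starts.
Sorted by start: Noor, Amara, Aoife, Mei, Tariq, Kenji, Felix.
Amara starts after Noor ends — done with Noor.
Aoife starts before Amara ends → Amara and Aoife overlap.
Mei starts before Amara ends → Amara and Mei overlap.
Tariq starts exactly when Amara ends (back-to-back, no overlap) — done with Amara.
Mei starts before Aoife ends → Aoife and Mei overlap.
Tariq starts before Aoife ends → Aoife and Tariq overlap.
Kenji starts before Aoife ends → Aoife and Kenji overlap.
Felix starts after Aoife ends.
Tariq starts before Mei ends → Mei and Tariq overlap.
Kenji starts before Mei ends → Mei and Kenji overlap.
Felix starts after Mei ends.
Kenji starts before Tariq ends → Tariq and Kenji overlap.
Felix starts exactly when Tariq ends (back-to-back, no overlap).
Felix starts before Kenji ends → Kenji and Felix overlap.

Amara & Aoife, Amara & Mei, Aoife & Kenji, Aoife & Mei, Aoife & Tariq, Felix & Kenji, Kenji & Mei, Kenji & Tariq, Mei & Tariq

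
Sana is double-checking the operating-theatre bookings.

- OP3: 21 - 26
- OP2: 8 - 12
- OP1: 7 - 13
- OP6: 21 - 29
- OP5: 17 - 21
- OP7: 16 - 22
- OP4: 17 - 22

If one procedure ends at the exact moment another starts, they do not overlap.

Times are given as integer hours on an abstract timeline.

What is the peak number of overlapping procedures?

Sort all start/end points and keep a running count:
7 start OP1 → 1
8 start OP2 → 2
12 end OP2 → 1
13 end OP1 → 0
16 start OP7 → 1
17 start OP4 → 2
17 start OP5 → 3
21 end OP5 → 2
21 start OP3 → 3
21 start OP6 → 4
22 end OP4 → 3
22 end OP7 → 2
26 end OP3 → 1
29 end OP6 → 0
Peak is 4, at 21 (OP3, OP4, OP6, OP7).

4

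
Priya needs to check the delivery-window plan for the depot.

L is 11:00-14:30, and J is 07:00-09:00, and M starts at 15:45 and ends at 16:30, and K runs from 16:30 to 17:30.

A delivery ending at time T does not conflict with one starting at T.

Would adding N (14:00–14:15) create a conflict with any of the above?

Yes — it overlaps L

J: ends 09:00 at or before N starts 14:00 → clear.
L: starts 11:00 before N ends 14:15, and ends 14:30 after N starts 14:00 → overlap.
M: starts 15:45 at or after N ends 14:15 → clear.
K: starts 16:30 at or after N ends 14:15 → clear.
N overlaps L.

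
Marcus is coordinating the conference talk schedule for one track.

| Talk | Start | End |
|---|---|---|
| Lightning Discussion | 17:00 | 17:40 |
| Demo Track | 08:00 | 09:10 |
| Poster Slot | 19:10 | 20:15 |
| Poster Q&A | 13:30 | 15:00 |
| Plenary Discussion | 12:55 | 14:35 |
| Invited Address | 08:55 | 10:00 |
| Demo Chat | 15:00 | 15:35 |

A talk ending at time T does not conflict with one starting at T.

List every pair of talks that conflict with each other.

Demo Track & Invited Address, Plenary Discussion & Poster Q&A

Sorted by start: Demo Track, Invited Address, Plenary Discussion, Poster Q&A, Demo Chat, Lightning Discussion, Poster Slot.
Invited Address starts before Demo Track ends → Demo Track and Invited Address overlap.
Plenary Discussion starts after Demo Track ends; Demo Track is clear from here.
Plenary Discussion starts after Invited Address ends; Invited Address is clear from here.
Poster Q&A starts before Plenary Discussion ends → Plenary Discussion and Poster Q&A overlap.
Demo Chat starts after Plenary Discussion ends; Plenary Discussion is clear from here.
Demo Chat starts exactly when Poster Q&A ends (back-to-back, no overlap); Poster Q&A is clear from here.
Lightning Discussion starts after Demo Chat ends; Demo Chat is clear from here.
Poster Slot starts after Lightning Discussion ends.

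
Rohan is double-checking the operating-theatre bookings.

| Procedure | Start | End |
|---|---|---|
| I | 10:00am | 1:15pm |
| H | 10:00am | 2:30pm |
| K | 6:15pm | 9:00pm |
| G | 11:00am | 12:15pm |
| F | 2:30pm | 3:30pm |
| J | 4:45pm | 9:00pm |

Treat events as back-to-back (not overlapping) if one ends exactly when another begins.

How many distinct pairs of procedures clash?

Two intervals overlap when each starts before the other ends.
Sorted by start: H, I, G, F, J, K.
I starts before H ends → H and I overlap.
G starts before H ends → H and G overlap.
F starts exactly when H ends (back-to-back, no overlap), so nothing later overlaps H either.
G starts before I ends → I and G overlap.
F starts after I ends, so nothing later overlaps I either.
F starts after G ends, so nothing later overlaps G either.
J starts after F ends, so nothing later overlaps F either.
K starts before J ends → J and K overlap.
Overlapping pairs: G & H, G & I, H & I, J & K — 4 in total.

4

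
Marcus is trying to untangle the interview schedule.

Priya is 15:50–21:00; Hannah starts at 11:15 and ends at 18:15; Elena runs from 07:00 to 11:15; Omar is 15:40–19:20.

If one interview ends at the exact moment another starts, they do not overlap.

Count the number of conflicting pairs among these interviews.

3

Two intervals overlap when each starts before the other ends.
Sorted by start: Elena, Hannah, Omar, Priya.
Hannah starts exactly when Elena ends (back-to-back, no overlap), so Elena has no further overlaps.
Omar starts before Hannah ends → Hannah and Omar overlap.
Priya starts before Hannah ends → Hannah and Priya overlap.
Priya starts before Omar ends → Omar and Priya overlap.
Overlapping pairs: Hannah & Omar, Hannah & Priya, Omar & Priya — 3 in total.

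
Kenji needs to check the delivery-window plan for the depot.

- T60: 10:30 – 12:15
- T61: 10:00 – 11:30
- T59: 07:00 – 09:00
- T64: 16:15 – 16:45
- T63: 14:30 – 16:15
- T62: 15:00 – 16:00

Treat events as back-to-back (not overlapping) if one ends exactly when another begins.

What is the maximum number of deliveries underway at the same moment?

2

Sweep the timeline, counting +1 at each start and −1 at each end (ends before starts at a tie):
07:00 start T59 → 1
09:00 end T59 → 0
10:00 start T61 → 1
10:30 start T60 → 2
11:30 end T61 → 1
12:15 end T60 → 0
14:30 start T63 → 1
15:00 start T62 → 2
16:00 end T62 → 1
16:15 end T63 → 0
16:15 start T64 → 1
16:45 end T64 → 0
Peak is 2, at 10:30 (T60, T61).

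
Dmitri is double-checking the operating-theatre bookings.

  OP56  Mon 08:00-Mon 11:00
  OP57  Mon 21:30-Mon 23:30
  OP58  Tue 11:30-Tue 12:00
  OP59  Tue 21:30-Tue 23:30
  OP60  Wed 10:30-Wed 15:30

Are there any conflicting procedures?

No

Sorted by start: OP56, OP57, OP58, OP59, OP60.
OP57 starts after OP56 ends, so nothing later overlaps OP56 either.
OP58 starts after OP57 ends, so nothing later overlaps OP57 either.
OP59 starts after OP58 ends, so nothing later overlaps OP58 either.
OP60 starts after OP59 ends.
Every pair is clear; the schedule has no overlaps.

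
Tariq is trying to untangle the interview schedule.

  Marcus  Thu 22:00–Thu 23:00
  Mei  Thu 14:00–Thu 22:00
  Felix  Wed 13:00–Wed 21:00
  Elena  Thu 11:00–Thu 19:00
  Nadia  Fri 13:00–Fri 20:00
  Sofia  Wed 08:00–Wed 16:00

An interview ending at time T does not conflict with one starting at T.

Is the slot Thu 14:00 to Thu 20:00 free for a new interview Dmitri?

No — it overlaps Elena, Mei

Sofia: ends Wed 16:00 at or before Dmitri starts Thu 14:00 → clear.
Felix: ends Wed 21:00 at or before Dmitri starts Thu 14:00 → clear.
Elena: starts Thu 11:00 before Dmitri ends Thu 20:00, and ends Thu 19:00 after Dmitri starts Thu 14:00 → overlap.
Mei: starts Thu 14:00 before Dmitri ends Thu 20:00, and ends Thu 22:00 after Dmitri starts Thu 14:00 → overlap.
Marcus: starts Thu 22:00 at or after Dmitri ends Thu 20:00 → clear.
Nadia: starts Fri 13:00 at or after Dmitri ends Thu 20:00 → clear.
Dmitri overlaps Elena, Mei.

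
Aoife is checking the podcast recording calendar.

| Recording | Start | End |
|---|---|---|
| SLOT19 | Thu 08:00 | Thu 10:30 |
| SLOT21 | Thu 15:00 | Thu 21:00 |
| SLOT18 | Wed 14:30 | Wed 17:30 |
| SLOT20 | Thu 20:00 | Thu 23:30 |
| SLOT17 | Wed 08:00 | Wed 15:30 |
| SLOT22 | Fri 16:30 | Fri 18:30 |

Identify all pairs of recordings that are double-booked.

Check each pair: they overlap iff neither finishes before the other starts.
Sorted by start: SLOT17, SLOT18, SLOT19, SLOT21, SLOT20, SLOT22.
SLOT18 starts before SLOT17 ends → SLOT17 and SLOT18 overlap.
SLOT19 starts after SLOT17 ends; SLOT17 is clear from here.
SLOT19 starts after SLOT18 ends; SLOT18 is clear from here.
SLOT21 starts after SLOT19 ends; SLOT19 is clear from here.
SLOT20 starts before SLOT21 ends → SLOT21 and SLOT20 overlap.
SLOT22 starts after SLOT21 ends.
SLOT22 starts after SLOT20 ends.

SLOT17 & SLOT18, SLOT20 & SLOT21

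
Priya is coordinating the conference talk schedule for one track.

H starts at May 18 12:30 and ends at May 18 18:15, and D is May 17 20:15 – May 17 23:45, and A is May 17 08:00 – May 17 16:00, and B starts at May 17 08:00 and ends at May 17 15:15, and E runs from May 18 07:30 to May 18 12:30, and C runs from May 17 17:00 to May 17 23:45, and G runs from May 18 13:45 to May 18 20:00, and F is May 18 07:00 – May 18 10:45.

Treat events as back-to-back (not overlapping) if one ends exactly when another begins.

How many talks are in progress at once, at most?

Sort all start/end points and keep a running count:
May 17 08:00 start A → 1
May 17 08:00 start B → 2
May 17 15:15 end B → 1
May 17 16:00 end A → 0
May 17 17:00 start C → 1
May 17 20:15 start D → 2
May 17 23:45 end C → 1
May 17 23:45 end D → 0
May 18 07:00 start F → 1
May 18 07:30 start E → 2
May 18 10:45 end F → 1
May 18 12:30 end E → 0
May 18 12:30 start H → 1
May 18 13:45 start G → 2
May 18 18:15 end H → 1
May 18 20:00 end G → 0
Peak is 2, at May 17 08:00 (A, B).

2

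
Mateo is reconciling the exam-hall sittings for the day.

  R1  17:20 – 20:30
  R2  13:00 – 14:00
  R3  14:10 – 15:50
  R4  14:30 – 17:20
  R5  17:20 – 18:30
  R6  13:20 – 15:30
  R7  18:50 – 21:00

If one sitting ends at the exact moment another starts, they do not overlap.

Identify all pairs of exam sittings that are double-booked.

Two intervals overlap when each starts before the other ends.
Sorted by start: R2, R6, R3, R4, R1, R5, R7.
R6 starts before R2 ends → R2 and R6 overlap.
R3 starts after R2 ends — done with R2.
R3 starts before R6 ends → R6 and R3 overlap.
R4 starts before R6 ends → R6 and R4 overlap.
R1 starts after R6 ends — done with R6.
R4 starts before R3 ends → R3 and R4 overlap.
R1 starts after R3 ends — done with R3.
R1 starts exactly when R4 ends (back-to-back, no overlap) — done with R4.
R5 starts before R1 ends → R1 and R5 overlap.
R7 starts before R1 ends → R1 and R7 overlap.
R7 starts after R5 ends.

R1 & R5, R1 & R7, R2 & R6, R3 & R4, R3 & R6, R4 & R6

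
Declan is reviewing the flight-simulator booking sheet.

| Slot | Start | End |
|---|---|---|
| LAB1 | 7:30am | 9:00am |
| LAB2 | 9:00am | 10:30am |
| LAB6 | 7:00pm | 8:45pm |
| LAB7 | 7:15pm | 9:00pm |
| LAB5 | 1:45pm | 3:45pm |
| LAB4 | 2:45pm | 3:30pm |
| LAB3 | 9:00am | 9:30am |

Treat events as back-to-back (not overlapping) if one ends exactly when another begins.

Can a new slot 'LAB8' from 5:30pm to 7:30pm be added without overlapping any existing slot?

LAB1: ends 9:00am at or before LAB8 starts 5:30pm → clear.
LAB2: ends 10:30am at or before LAB8 starts 5:30pm → clear.
LAB3: ends 9:30am at or before LAB8 starts 5:30pm → clear.
LAB5: ends 3:45pm at or before LAB8 starts 5:30pm → clear.
LAB4: ends 3:30pm at or before LAB8 starts 5:30pm → clear.
LAB6: starts 7:00pm before LAB8 ends 7:30pm, and ends 8:45pm after LAB8 starts 5:30pm → overlap.
LAB7: starts 7:15pm before LAB8 ends 7:30pm, and ends 9:00pm after LAB8 starts 5:30pm → overlap.
LAB8 overlaps LAB6, LAB7.

No — it overlaps LAB6, LAB7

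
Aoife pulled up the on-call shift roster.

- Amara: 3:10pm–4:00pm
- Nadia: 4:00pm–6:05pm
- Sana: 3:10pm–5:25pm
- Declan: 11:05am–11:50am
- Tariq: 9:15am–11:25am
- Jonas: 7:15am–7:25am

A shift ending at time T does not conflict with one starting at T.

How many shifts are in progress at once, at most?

2

Walk through starts and ends in time order (an end at T is processed before a start at T):
7:15am start Jonas → 1
7:25am end Jonas → 0
9:15am start Tariq → 1
11:05am start Declan → 2
11:25am end Tariq → 1
11:50am end Declan → 0
3:10pm start Amara → 1
3:10pm start Sana → 2
4:00pm end Amara → 1
4:00pm start Nadia → 2
5:25pm end Sana → 1
6:05pm end Nadia → 0
Peak is 2, at 11:05am (Declan, Tariq).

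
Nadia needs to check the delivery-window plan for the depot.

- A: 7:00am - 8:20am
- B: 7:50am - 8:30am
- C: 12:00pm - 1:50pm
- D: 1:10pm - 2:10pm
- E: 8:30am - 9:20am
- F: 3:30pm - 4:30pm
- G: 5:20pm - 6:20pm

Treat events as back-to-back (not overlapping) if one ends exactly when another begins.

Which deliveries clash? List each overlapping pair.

A & B, C & D

Check each pair: they overlap iff neither finishes before the other starts.
Sorted by start: A, B, E, C, D, F, G.
B starts before A ends → A and B overlap.
E starts after A ends, so A has no further overlaps.
E starts exactly when B ends (back-to-back, no overlap), so B has no further overlaps.
C starts after E ends, so E has no further overlaps.
D starts before C ends → C and D overlap.
F starts after C ends, so C has no further overlaps.
F starts after D ends, so D has no further overlaps.
G starts after F ends.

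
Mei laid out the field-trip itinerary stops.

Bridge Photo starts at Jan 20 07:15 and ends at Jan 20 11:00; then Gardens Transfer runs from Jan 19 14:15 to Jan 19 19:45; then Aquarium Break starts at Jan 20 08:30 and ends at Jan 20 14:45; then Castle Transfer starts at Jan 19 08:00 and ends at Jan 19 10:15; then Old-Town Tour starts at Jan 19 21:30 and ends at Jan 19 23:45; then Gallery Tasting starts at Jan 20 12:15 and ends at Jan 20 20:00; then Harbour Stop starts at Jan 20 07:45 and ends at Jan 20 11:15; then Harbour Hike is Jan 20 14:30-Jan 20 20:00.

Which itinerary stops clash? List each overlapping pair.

Sorted by start: Castle Transfer, Gardens Transfer, Old-Town Tour, Bridge Photo, Harbour Stop, Aquarium Break, Gallery Tasting, Harbour Hike.
Gardens Transfer starts after Castle Transfer ends — done with Castle Transfer.
Old-Town Tour starts after Gardens Transfer ends — done with Gardens Transfer.
Bridge Photo starts after Old-Town Tour ends — done with Old-Town Tour.
Harbour Stop starts before Bridge Photo ends → Bridge Photo and Harbour Stop overlap.
Aquarium Break starts before Bridge Photo ends → Bridge Photo and Aquarium Break overlap.
Gallery Tasting starts after Bridge Photo ends — done with Bridge Photo.
Aquarium Break starts before Harbour Stop ends → Harbour Stop and Aquarium Break overlap.
Gallery Tasting starts after Harbour Stop ends — done with Harbour Stop.
Gallery Tasting starts before Aquarium Break ends → Aquarium Break and Gallery Tasting overlap.
Harbour Hike starts before Aquarium Break ends → Aquarium Break and Harbour Hike overlap.
Harbour Hike starts before Gallery Tasting ends → Gallery Tasting and Harbour Hike overlap.

Aquarium Break & Bridge Photo, Aquarium Break & Gallery Tasting, Aquarium Break & Harbour Hike, Aquarium Break & Harbour Stop, Bridge Photo & Harbour Stop, Gallery Tasting & Harbour Hike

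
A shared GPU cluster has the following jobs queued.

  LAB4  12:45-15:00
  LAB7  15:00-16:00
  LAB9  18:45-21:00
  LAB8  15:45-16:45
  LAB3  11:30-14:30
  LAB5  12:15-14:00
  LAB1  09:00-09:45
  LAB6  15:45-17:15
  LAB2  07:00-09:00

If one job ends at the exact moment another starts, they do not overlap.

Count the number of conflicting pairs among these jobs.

Check each pair: they overlap iff neither finishes before the other starts.
Sorted by start: LAB2, LAB1, LAB3, LAB5, LAB4, LAB7, LAB6, LAB8, LAB9.
LAB1 starts exactly when LAB2 ends (back-to-back, no overlap), so nothing later overlaps LAB2 either.
LAB3 starts after LAB1 ends, so nothing later overlaps LAB1 either.
LAB5 starts before LAB3 ends → LAB3 and LAB5 overlap.
LAB4 starts before LAB3 ends → LAB3 and LAB4 overlap.
LAB7 starts after LAB3 ends, so nothing later overlaps LAB3 either.
LAB4 starts before LAB5 ends → LAB5 and LAB4 overlap.
LAB7 starts after LAB5 ends, so nothing later overlaps LAB5 either.
LAB7 starts exactly when LAB4 ends (back-to-back, no overlap), so nothing later overlaps LAB4 either.
LAB6 starts before LAB7 ends → LAB7 and LAB6 overlap.
LAB8 starts before LAB7 ends → LAB7 and LAB8 overlap.
LAB9 starts after LAB7 ends.
LAB8 starts before LAB6 ends → LAB6 and LAB8 overlap.
LAB9 starts after LAB6 ends.
LAB9 starts after LAB8 ends.
Overlapping pairs: LAB3 & LAB4, LAB3 & LAB5, LAB4 & LAB5, LAB6 & LAB7, LAB6 & LAB8, LAB7 & LAB8 — 6 in total.

6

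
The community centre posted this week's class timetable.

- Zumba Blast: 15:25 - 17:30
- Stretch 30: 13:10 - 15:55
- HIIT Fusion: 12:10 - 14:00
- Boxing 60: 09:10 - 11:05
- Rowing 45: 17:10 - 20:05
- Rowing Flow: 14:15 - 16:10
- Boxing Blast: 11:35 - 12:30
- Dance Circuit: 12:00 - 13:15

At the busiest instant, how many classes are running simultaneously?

3

Walk through starts and ends in time order (an end at T is processed before a start at T):
09:10 start Boxing 60 → 1
11:05 end Boxing 60 → 0
11:35 start Boxing Blast → 1
12:00 start Dance Circuit → 2
12:10 start HIIT Fusion → 3
12:30 end Boxing Blast → 2
13:10 start Stretch 30 → 3
13:15 end Dance Circuit → 2
14:00 end HIIT Fusion → 1
14:15 start Rowing Flow → 2
15:25 start Zumba Blast → 3
15:55 end Stretch 30 → 2
16:10 end Rowing Flow → 1
17:10 start Rowing 45 → 2
17:30 end Zumba Blast → 1
20:05 end Rowing 45 → 0
Peak is 3, at 12:10 (Boxing Blast, Dance Circuit, HIIT Fusion).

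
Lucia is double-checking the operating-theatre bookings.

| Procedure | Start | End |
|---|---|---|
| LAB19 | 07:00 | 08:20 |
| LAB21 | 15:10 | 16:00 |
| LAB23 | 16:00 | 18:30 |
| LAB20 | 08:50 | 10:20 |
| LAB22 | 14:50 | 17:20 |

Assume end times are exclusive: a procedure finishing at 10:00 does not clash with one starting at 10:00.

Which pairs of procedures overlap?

Sorted by start: LAB19, LAB20, LAB22, LAB21, LAB23.
LAB20 starts after LAB19 ends; LAB19 is clear from here.
LAB22 starts after LAB20 ends; LAB20 is clear from here.
LAB21 starts before LAB22 ends → LAB22 and LAB21 overlap.
LAB23 starts before LAB22 ends → LAB22 and LAB23 overlap.
LAB23 starts exactly when LAB21 ends (back-to-back, no overlap).

LAB21 & LAB22, LAB22 & LAB23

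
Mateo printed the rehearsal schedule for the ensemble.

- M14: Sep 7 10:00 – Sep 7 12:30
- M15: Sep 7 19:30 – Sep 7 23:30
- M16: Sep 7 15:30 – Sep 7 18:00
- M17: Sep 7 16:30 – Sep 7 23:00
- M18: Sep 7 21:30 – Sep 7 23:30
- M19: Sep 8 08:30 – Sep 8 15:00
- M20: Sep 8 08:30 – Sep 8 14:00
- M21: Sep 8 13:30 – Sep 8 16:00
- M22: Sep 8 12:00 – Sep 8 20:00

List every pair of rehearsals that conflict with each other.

M15 & M17, M15 & M18, M16 & M17, M17 & M18, M19 & M20, M19 & M21, M19 & M22, M20 & M21, M20 & M22, M21 & M22

Sorted by start: M14, M16, M17, M15, M18, M19, M20, M22, M21.
M16 starts after M14 ends; M14 is clear from here.
M17 starts before M16 ends → M16 and M17 overlap.
M15 starts after M16 ends; M16 is clear from here.
M15 starts before M17 ends → M17 and M15 overlap.
M18 starts before M17 ends → M17 and M18 overlap.
M19 starts after M17 ends; M17 is clear from here.
M18 starts before M15 ends → M15 and M18 overlap.
M19 starts after M15 ends; M15 is clear from here.
M19 starts after M18 ends; M18 is clear from here.
M20 starts before M19 ends → M19 and M20 overlap.
M22 starts before M19 ends → M19 and M22 overlap.
M21 starts before M19 ends → M19 and M21 overlap.
M22 starts before M20 ends → M20 and M22 overlap.
M21 starts before M20 ends → M20 and M21 overlap.
M21 starts before M22 ends → M22 and M21 overlap.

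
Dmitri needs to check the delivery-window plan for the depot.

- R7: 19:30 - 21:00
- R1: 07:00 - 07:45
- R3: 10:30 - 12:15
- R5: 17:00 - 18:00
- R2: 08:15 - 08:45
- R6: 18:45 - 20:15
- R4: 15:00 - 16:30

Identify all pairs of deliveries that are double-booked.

Two intervals overlap when each starts before the other ends.
Sorted by start: R1, R2, R3, R4, R5, R6, R7.
R2 starts after R1 ends, so nothing later overlaps R1 either.
R3 starts after R2 ends, so nothing later overlaps R2 either.
R4 starts after R3 ends, so nothing later overlaps R3 either.
R5 starts after R4 ends, so nothing later overlaps R4 either.
R6 starts after R5 ends, so nothing later overlaps R5 either.
R7 starts before R6 ends → R6 and R7 overlap.

R6 & R7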